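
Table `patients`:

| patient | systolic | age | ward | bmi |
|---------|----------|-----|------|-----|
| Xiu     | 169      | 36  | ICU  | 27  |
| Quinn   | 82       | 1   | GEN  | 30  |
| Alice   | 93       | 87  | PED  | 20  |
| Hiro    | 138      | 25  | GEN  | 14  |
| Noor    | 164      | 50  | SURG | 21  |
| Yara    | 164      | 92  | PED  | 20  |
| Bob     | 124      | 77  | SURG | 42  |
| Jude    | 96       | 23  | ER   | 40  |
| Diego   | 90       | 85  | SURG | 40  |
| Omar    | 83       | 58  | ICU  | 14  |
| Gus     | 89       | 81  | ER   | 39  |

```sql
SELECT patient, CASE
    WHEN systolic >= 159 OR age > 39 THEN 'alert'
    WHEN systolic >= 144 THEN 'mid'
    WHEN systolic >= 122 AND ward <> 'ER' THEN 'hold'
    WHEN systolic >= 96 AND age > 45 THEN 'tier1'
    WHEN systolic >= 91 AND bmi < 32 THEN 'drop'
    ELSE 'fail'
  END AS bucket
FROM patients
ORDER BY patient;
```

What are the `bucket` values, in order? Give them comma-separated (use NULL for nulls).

alert, alert, alert, alert, hold, fail, alert, alert, fail, alert, alert

patient=Alice: systolic >= 159 OR age > 39 → alert
patient=Bob: systolic >= 159 OR age > 39 → alert
patient=Diego: systolic >= 159 OR age > 39 → alert
patient=Gus: systolic >= 159 OR age > 39 → alert
patient=Hiro: systolic >= 122 AND ward <> 'ER' → hold
patient=Jude: ELSE → fail
patient=Noor: systolic >= 159 OR age > 39 → alert
patient=Omar: systolic >= 159 OR age > 39 → alert
patient=Quinn: ELSE → fail
patient=Xiu: systolic >= 159 OR age > 39 → alert
patient=Yara: systolic >= 159 OR age > 39 → alert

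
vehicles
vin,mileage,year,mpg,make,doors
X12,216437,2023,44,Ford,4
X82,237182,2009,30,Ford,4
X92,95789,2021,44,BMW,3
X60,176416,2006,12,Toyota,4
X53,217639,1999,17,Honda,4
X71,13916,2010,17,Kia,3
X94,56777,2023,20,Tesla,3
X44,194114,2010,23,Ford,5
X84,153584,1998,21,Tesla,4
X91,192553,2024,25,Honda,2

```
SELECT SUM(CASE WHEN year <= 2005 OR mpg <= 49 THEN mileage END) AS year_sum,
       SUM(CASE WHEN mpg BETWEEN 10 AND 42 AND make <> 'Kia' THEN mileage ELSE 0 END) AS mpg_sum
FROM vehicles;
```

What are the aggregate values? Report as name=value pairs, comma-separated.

[year_sum: year <= 2005 OR mpg <= 49]
vin=X12: ✓ → 216437
vin=X82: ✓ → 237182
vin=X92: ✓ → 95789
vin=X60: ✓ → 176416
vin=X53: ✓ → 217639
vin=X71: ✓ → 13916
vin=X94: ✓ → 56777
vin=X44: ✓ → 194114
vin=X84: ✓ → 153584
vin=X91: ✓ → 192553
year_sum = 216437 + 237182 + 95789 + 176416 + 217639 + 13916 + 56777 + 194114 + 153584 + 192553 = 1554407
—
[mpg_sum: mpg BETWEEN 10 AND 42 AND make <> 'Kia']
vin=X12: ✗
vin=X82: ✓ → 237182
vin=X92: ✗
vin=X60: ✓ → 176416
vin=X53: ✓ → 217639
vin=X71: ✗
vin=X94: ✓ → 56777
vin=X44: ✓ → 194114
vin=X84: ✓ → 153584
vin=X91: ✓ → 192553
mpg_sum = 237182 + 176416 + 217639 + 56777 + 194114 + 153584 + 192553 = 1228265

year_sum=1554407, mpg_sum=1228265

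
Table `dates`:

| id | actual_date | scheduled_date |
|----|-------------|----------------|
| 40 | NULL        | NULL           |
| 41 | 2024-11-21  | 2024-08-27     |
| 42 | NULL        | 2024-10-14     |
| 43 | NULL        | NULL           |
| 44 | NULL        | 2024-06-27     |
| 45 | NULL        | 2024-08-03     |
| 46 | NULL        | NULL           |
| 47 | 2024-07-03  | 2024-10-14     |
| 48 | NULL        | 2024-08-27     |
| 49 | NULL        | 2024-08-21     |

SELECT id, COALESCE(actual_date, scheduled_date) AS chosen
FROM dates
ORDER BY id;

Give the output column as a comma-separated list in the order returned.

NULL, 2024-11-21, 2024-10-14, NULL, 2024-06-27, 2024-08-03, NULL, 2024-07-03, 2024-08-27, 2024-08-21

id=40: actual_date=NULL, scheduled_date=NULL (all NULL) → NULL
id=41: actual_date=2024-11-21 → 2024-11-21
id=42: actual_date=NULL, scheduled_date=2024-10-14 → 2024-10-14
id=43: actual_date=NULL, scheduled_date=NULL (all NULL) → NULL
id=44: actual_date=NULL, scheduled_date=2024-06-27 → 2024-06-27
id=45: actual_date=NULL, scheduled_date=2024-08-03 → 2024-08-03
id=46: actual_date=NULL, scheduled_date=NULL (all NULL) → NULL
id=47: actual_date=2024-07-03 → 2024-07-03
id=48: actual_date=NULL, scheduled_date=2024-08-27 → 2024-08-27
id=49: actual_date=NULL, scheduled_date=2024-08-21 → 2024-08-21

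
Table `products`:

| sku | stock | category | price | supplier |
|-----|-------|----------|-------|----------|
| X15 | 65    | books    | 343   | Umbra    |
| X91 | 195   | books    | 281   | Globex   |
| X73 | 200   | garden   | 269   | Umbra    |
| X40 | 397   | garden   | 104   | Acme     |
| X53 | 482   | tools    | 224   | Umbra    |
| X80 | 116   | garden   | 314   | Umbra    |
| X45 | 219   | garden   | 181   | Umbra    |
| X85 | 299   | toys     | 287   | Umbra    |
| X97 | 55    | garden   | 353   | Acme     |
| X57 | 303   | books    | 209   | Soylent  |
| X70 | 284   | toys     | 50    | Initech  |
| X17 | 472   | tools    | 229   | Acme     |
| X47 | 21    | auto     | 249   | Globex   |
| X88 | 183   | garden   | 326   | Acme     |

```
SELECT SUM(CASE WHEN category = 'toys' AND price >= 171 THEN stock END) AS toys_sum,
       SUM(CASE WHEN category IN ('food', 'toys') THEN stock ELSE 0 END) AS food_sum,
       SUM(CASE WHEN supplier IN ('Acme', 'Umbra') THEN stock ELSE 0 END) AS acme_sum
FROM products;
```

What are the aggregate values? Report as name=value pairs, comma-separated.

toys_sum=299, food_sum=583, acme_sum=2488

[toys_sum: category = 'toys' AND price >= 171]
sku=X15: ✗
sku=X91: ✗
sku=X73: ✗
sku=X40: ✗
sku=X53: ✗
sku=X80: ✗
sku=X45: ✗
sku=X85: ✓ → 299
sku=X97: ✗
sku=X57: ✗
sku=X70: ✗
sku=X17: ✗
sku=X47: ✗
sku=X88: ✗
toys_sum = 299
—
[food_sum: category IN ('food', 'toys')]
sku=X15: ✗
sku=X91: ✗
sku=X73: ✗
sku=X40: ✗
sku=X53: ✗
sku=X80: ✗
sku=X45: ✗
sku=X85: ✓ → 299
sku=X97: ✗
sku=X57: ✗
sku=X70: ✓ → 284
sku=X17: ✗
sku=X47: ✗
sku=X88: ✗
food_sum = 299 + 284 = 583
—
[acme_sum: supplier IN ('Acme', 'Umbra')]
sku=X15: ✓ → 65
sku=X91: ✗
sku=X73: ✓ → 200
sku=X40: ✓ → 397
sku=X53: ✓ → 482
sku=X80: ✓ → 116
sku=X45: ✓ → 219
sku=X85: ✓ → 299
sku=X97: ✓ → 55
sku=X57: ✗
sku=X70: ✗
sku=X17: ✓ → 472
sku=X47: ✗
sku=X88: ✓ → 183
acme_sum = 65 + 200 + 397 + 482 + 116 + 219 + 299 + 55 + 472 + 183 = 2488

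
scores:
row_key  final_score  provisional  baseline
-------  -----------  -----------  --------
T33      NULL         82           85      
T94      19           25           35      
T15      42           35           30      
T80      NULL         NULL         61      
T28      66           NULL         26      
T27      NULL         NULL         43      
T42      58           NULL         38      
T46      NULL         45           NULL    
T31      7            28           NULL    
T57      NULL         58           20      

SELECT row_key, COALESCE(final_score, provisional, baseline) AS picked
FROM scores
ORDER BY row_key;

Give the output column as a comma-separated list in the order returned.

42, 43, 66, 7, 82, 58, 45, 58, 61, 19

row_key=T15: final_score=42 → 42
row_key=T27: final_score=NULL, provisional=NULL, baseline=43 → 43
row_key=T28: final_score=66 → 66
row_key=T31: final_score=7 → 7
row_key=T33: final_score=NULL, provisional=82 → 82
row_key=T42: final_score=58 → 58
row_key=T46: final_score=NULL, provisional=45 → 45
row_key=T57: final_score=NULL, provisional=58 → 58
row_key=T80: final_score=NULL, provisional=NULL, baseline=61 → 61
row_key=T94: final_score=19 → 19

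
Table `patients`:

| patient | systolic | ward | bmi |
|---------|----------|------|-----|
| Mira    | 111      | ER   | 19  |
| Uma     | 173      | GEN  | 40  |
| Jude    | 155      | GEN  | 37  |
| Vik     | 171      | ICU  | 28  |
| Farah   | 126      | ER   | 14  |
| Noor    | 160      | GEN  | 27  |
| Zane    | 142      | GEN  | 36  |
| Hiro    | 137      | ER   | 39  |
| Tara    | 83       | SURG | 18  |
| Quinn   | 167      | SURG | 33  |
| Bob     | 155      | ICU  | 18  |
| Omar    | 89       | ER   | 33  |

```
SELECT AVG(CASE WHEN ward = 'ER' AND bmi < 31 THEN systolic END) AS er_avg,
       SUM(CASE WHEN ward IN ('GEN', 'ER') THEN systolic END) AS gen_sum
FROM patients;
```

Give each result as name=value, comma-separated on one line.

[er_avg: ward = 'ER' AND bmi < 31]
patient=Mira: ✓ → 111
patient=Uma: ✗
patient=Jude: ✗
patient=Vik: ✗
patient=Farah: ✓ → 126
patient=Noor: ✗
patient=Zane: ✗
patient=Hiro: ✗
patient=Tara: ✗
patient=Quinn: ✗
patient=Bob: ✗
patient=Omar: ✗
er_avg = (111 + 126) / 2 = 118.5
—
[gen_sum: ward IN ('GEN', 'ER')]
patient=Mira: ✓ → 111
patient=Uma: ✓ → 173
patient=Jude: ✓ → 155
patient=Vik: ✗
patient=Farah: ✓ → 126
patient=Noor: ✓ → 160
patient=Zane: ✓ → 142
patient=Hiro: ✓ → 137
patient=Tara: ✗
patient=Quinn: ✗
patient=Bob: ✗
patient=Omar: ✓ → 89
gen_sum = 111 + 173 + 155 + 126 + 160 + 142 + 137 + 89 = 1093

er_avg=118.5, gen_sum=1093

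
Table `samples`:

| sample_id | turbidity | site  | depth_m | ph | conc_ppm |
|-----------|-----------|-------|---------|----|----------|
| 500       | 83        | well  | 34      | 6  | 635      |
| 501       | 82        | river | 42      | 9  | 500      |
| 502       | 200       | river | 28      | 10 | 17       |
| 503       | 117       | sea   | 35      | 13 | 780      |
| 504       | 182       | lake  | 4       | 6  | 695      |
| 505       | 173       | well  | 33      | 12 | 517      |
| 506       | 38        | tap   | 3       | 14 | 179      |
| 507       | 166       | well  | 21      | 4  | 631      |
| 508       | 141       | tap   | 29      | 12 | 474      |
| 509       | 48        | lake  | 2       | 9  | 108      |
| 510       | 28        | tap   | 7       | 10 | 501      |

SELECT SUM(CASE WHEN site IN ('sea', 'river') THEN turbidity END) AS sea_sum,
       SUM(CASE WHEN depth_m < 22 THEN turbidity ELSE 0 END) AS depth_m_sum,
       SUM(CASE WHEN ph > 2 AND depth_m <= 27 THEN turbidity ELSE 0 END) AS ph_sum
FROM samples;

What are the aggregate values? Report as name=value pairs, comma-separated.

sea_sum=399, depth_m_sum=462, ph_sum=462

[sea_sum: site IN ('sea', 'river')]
sample_id=500: ✗
sample_id=501: ✓ → 82
sample_id=502: ✓ → 200
sample_id=503: ✓ → 117
sample_id=504: ✗
sample_id=505: ✗
sample_id=506: ✗
sample_id=507: ✗
sample_id=508: ✗
sample_id=509: ✗
sample_id=510: ✗
sea_sum = 82 + 200 + 117 = 399
—
[depth_m_sum: depth_m < 22]
sample_id=500: ✗
sample_id=501: ✗
sample_id=502: ✗
sample_id=503: ✗
sample_id=504: ✓ → 182
sample_id=505: ✗
sample_id=506: ✓ → 38
sample_id=507: ✓ → 166
sample_id=508: ✗
sample_id=509: ✓ → 48
sample_id=510: ✓ → 28
depth_m_sum = 182 + 38 + 166 + 48 + 28 = 462
—
[ph_sum: ph > 2 AND depth_m <= 27]
sample_id=500: ✗
sample_id=501: ✗
sample_id=502: ✗
sample_id=503: ✗
sample_id=504: ✓ → 182
sample_id=505: ✗
sample_id=506: ✓ → 38
sample_id=507: ✓ → 166
sample_id=508: ✗
sample_id=509: ✓ → 48
sample_id=510: ✓ → 28
ph_sum = 182 + 38 + 166 + 48 + 28 = 462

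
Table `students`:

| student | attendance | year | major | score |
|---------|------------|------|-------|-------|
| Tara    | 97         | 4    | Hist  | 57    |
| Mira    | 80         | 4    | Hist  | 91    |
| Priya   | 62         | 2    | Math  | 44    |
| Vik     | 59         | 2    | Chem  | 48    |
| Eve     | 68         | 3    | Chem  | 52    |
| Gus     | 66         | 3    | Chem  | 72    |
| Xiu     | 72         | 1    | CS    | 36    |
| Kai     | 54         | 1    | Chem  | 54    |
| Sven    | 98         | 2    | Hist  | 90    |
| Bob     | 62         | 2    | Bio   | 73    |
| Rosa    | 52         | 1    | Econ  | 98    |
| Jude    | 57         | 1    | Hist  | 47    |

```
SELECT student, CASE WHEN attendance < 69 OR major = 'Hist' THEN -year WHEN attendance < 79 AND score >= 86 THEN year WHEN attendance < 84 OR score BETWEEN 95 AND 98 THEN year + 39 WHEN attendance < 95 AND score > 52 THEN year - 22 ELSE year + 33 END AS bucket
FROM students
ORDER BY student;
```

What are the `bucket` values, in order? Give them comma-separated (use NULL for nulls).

-2, -3, -3, -1, -1, -4, -2, -1, -2, -4, -2, 40

student=Bob: attendance < 69 OR major = 'Hist' → -2
student=Eve: attendance < 69 OR major = 'Hist' → -3
student=Gus: attendance < 69 OR major = 'Hist' → -3
student=Jude: attendance < 69 OR major = 'Hist' → -1
student=Kai: attendance < 69 OR major = 'Hist' → -1
student=Mira: attendance < 69 OR major = 'Hist' → -4
student=Priya: attendance < 69 OR major = 'Hist' → -2
student=Rosa: attendance < 69 OR major = 'Hist' → -1
student=Sven: attendance < 69 OR major = 'Hist' → -2
student=Tara: attendance < 69 OR major = 'Hist' → -4
student=Vik: attendance < 69 OR major = 'Hist' → -2
student=Xiu: attendance < 84 OR score BETWEEN 95 AND 98 → 40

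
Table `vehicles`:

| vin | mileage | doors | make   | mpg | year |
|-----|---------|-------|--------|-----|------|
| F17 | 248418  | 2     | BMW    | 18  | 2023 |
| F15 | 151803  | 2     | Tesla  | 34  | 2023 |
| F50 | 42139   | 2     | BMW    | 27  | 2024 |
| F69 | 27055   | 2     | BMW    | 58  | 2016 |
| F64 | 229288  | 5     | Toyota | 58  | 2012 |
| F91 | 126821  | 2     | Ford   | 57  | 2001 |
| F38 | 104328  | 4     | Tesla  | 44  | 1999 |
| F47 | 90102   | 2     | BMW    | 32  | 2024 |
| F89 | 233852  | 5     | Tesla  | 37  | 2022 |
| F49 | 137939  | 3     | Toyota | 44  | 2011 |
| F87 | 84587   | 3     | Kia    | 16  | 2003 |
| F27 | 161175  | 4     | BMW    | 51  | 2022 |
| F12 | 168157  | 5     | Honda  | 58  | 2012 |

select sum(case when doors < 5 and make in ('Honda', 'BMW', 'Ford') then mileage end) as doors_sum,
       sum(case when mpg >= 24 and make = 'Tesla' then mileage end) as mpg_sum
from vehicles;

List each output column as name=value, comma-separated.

[doors_sum: doors < 5 and make in ('Honda', 'BMW', 'Ford')]
vin=F17: ✓ → 248418
vin=F15: ✗
vin=F50: ✓ → 42139
vin=F69: ✓ → 27055
vin=F64: ✗
vin=F91: ✓ → 126821
vin=F38: ✗
vin=F47: ✓ → 90102
vin=F89: ✗
vin=F49: ✗
vin=F87: ✗
vin=F27: ✓ → 161175
vin=F12: ✗
doors_sum = 248418 + 42139 + 27055 + 126821 + 90102 + 161175 = 695710
—
[mpg_sum: mpg >= 24 and make = 'Tesla']
vin=F17: ✗
vin=F15: ✓ → 151803
vin=F50: ✗
vin=F69: ✗
vin=F64: ✗
vin=F91: ✗
vin=F38: ✓ → 104328
vin=F47: ✗
vin=F89: ✓ → 233852
vin=F49: ✗
vin=F87: ✗
vin=F27: ✗
vin=F12: ✗
mpg_sum = 151803 + 104328 + 233852 = 489983

doors_sum=695710, mpg_sum=489983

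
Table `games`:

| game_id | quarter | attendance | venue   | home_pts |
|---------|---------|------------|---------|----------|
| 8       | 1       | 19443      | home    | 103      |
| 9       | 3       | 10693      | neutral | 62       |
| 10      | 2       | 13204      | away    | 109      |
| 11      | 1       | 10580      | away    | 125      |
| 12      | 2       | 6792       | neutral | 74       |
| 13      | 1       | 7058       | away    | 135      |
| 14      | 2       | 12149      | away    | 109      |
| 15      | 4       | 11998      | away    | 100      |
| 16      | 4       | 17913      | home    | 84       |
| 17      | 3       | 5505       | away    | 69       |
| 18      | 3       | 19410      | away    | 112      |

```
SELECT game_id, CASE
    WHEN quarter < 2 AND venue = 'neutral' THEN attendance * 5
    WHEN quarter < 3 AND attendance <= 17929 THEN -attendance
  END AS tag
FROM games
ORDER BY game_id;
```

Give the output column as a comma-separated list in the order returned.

game_id=8: (no match → NULL) → NULL
game_id=9: (no match → NULL) → NULL
game_id=10: quarter < 3 AND attendance <= 17929 → -13204
game_id=11: quarter < 3 AND attendance <= 17929 → -10580
game_id=12: quarter < 3 AND attendance <= 17929 → -6792
game_id=13: quarter < 3 AND attendance <= 17929 → -7058
game_id=14: quarter < 3 AND attendance <= 17929 → -12149
game_id=15: (no match → NULL) → NULL
game_id=16: (no match → NULL) → NULL
game_id=17: (no match → NULL) → NULL
game_id=18: (no match → NULL) → NULL

NULL, NULL, -13204, -10580, -6792, -7058, -12149, NULL, NULL, NULL, NULL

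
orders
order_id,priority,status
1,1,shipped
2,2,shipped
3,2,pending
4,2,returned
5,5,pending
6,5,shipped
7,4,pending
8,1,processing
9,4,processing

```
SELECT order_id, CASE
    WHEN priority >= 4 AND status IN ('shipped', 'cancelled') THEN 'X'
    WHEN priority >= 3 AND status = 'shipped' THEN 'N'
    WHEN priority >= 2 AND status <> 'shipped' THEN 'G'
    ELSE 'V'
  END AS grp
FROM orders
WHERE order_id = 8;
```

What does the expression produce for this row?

V

order_id = 8: priority=1, status=processing.
priority >= 4 AND status IN ('shipped', 'cancelled') → false
priority >= 3 AND status = 'shipped' → false
priority >= 2 AND status <> 'shipped' → false
No prior WHEN matched → ELSE → V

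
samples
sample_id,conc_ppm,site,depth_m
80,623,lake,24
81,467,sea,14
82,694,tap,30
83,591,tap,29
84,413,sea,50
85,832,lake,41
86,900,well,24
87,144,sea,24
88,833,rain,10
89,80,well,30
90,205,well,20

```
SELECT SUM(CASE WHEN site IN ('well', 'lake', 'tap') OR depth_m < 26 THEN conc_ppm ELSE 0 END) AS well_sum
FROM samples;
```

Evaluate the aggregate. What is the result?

5369

sample_id=80: ✓ → 623
sample_id=81: ✓ → 467
sample_id=82: ✓ → 694
sample_id=83: ✓ → 591
sample_id=84: ✗
sample_id=85: ✓ → 832
sample_id=86: ✓ → 900
sample_id=87: ✓ → 144
sample_id=88: ✓ → 833
sample_id=89: ✓ → 80
sample_id=90: ✓ → 205
well_sum = 623 + 467 + 694 + 591 + 832 + 900 + 144 + 833 + 80 + 205 = 5369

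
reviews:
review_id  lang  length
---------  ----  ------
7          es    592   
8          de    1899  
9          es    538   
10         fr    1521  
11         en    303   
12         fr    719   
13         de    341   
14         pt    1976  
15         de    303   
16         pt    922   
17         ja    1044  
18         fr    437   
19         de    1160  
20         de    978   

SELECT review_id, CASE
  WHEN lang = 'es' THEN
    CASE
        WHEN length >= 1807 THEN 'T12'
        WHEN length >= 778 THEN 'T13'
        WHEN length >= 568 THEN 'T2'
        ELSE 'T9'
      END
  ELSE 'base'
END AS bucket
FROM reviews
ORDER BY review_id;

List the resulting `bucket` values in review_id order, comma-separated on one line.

T2, base, T9, base, base, base, base, base, base, base, base, base, base, base

review_id=7: lang='es' → inner[length >= 568] → T2
review_id=8: lang='de' → outer ELSE → base
review_id=9: lang='es' → inner[ELSE] → T9
review_id=10: lang='fr' → outer ELSE → base
review_id=11: lang='en' → outer ELSE → base
review_id=12: lang='fr' → outer ELSE → base
review_id=13: lang='de' → outer ELSE → base
review_id=14: lang='pt' → outer ELSE → base
review_id=15: lang='de' → outer ELSE → base
review_id=16: lang='pt' → outer ELSE → base
review_id=17: lang='ja' → outer ELSE → base
review_id=18: lang='fr' → outer ELSE → base
review_id=19: lang='de' → outer ELSE → base
review_id=20: lang='de' → outer ELSE → base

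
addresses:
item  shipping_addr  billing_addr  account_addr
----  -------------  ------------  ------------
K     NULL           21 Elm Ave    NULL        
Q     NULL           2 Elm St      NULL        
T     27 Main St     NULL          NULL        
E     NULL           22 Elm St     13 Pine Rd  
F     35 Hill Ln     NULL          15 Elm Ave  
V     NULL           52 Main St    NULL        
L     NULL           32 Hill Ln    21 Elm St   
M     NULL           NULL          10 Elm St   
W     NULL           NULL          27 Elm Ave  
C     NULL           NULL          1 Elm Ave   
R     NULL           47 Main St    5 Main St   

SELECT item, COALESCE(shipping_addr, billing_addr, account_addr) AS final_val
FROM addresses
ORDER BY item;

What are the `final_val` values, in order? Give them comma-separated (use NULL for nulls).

item=C: shipping_addr=NULL, billing_addr=NULL, account_addr=1 Elm Ave → 1 Elm Ave
item=E: shipping_addr=NULL, billing_addr=22 Elm St → 22 Elm St
item=F: shipping_addr=35 Hill Ln → 35 Hill Ln
item=K: shipping_addr=NULL, billing_addr=21 Elm Ave → 21 Elm Ave
item=L: shipping_addr=NULL, billing_addr=32 Hill Ln → 32 Hill Ln
item=M: shipping_addr=NULL, billing_addr=NULL, account_addr=10 Elm St → 10 Elm St
item=Q: shipping_addr=NULL, billing_addr=2 Elm St → 2 Elm St
item=R: shipping_addr=NULL, billing_addr=47 Main St → 47 Main St
item=T: shipping_addr=27 Main St → 27 Main St
item=V: shipping_addr=NULL, billing_addr=52 Main St → 52 Main St
item=W: shipping_addr=NULL, billing_addr=NULL, account_addr=27 Elm Ave → 27 Elm Ave

1 Elm Ave, 22 Elm St, 35 Hill Ln, 21 Elm Ave, 32 Hill Ln, 10 Elm St, 2 Elm St, 47 Main St, 27 Main St, 52 Main St, 27 Elm Ave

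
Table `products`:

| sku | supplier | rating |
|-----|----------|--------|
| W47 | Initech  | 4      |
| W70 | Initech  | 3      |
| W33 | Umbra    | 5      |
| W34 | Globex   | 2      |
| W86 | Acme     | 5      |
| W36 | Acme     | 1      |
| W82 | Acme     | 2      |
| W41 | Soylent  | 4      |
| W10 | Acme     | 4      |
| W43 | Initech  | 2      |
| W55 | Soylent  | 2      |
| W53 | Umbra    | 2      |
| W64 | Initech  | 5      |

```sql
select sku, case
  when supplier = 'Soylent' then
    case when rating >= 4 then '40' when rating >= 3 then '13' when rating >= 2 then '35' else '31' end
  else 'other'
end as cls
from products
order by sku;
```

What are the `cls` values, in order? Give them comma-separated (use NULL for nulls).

other, other, other, other, 40, other, other, other, 35, other, other, other, other

sku=W10: supplier='Acme' → outer ELSE → other
sku=W33: supplier='Umbra' → outer ELSE → other
sku=W34: supplier='Globex' → outer ELSE → other
sku=W36: supplier='Acme' → outer ELSE → other
sku=W41: supplier='Soylent' → inner[rating >= 4] → 40
sku=W43: supplier='Initech' → outer ELSE → other
sku=W47: supplier='Initech' → outer ELSE → other
sku=W53: supplier='Umbra' → outer ELSE → other
sku=W55: supplier='Soylent' → inner[rating >= 2] → 35
sku=W64: supplier='Initech' → outer ELSE → other
sku=W70: supplier='Initech' → outer ELSE → other
sku=W82: supplier='Acme' → outer ELSE → other
sku=W86: supplier='Acme' → outer ELSE → other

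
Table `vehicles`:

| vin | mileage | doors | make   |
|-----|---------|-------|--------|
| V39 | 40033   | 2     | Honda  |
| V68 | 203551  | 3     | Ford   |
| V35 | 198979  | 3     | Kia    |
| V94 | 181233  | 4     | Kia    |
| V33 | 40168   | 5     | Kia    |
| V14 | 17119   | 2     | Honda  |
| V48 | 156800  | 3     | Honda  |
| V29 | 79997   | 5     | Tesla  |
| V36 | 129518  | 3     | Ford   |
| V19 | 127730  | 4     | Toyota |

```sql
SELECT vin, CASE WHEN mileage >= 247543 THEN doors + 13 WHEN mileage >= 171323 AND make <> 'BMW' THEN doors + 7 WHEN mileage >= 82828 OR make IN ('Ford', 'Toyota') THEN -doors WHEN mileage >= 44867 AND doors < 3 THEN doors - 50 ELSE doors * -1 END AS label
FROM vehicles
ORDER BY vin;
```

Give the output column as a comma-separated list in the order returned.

vin=V14: ELSE → -2
vin=V19: mileage >= 82828 OR make IN ('Ford', 'Toyota') → -4
vin=V29: ELSE → -5
vin=V33: ELSE → -5
vin=V35: mileage >= 171323 AND make <> 'BMW' → 10
vin=V36: mileage >= 82828 OR make IN ('Ford', 'Toyota') → -3
vin=V39: ELSE → -2
vin=V48: mileage >= 82828 OR make IN ('Ford', 'Toyota') → -3
vin=V68: mileage >= 171323 AND make <> 'BMW' → 10
vin=V94: mileage >= 171323 AND make <> 'BMW' → 11

-2, -4, -5, -5, 10, -3, -2, -3, 10, 11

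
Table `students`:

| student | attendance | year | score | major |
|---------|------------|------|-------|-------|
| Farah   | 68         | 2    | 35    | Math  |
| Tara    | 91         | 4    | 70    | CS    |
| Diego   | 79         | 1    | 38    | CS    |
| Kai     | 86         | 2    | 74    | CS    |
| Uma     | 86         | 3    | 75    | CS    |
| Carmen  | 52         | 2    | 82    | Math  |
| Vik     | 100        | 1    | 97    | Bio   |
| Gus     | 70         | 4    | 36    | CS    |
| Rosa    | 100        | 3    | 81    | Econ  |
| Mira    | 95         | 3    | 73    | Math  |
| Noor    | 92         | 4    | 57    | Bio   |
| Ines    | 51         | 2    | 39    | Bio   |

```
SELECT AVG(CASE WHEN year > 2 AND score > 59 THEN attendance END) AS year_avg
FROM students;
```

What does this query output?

student=Farah: ✗
student=Tara: ✓ → 91
student=Diego: ✗
student=Kai: ✗
student=Uma: ✓ → 86
student=Carmen: ✗
student=Vik: ✗
student=Gus: ✗
student=Rosa: ✓ → 100
student=Mira: ✓ → 95
student=Noor: ✗
student=Ines: ✗
year_avg = (91 + 86 + 100 + 95) / 4 = 93

93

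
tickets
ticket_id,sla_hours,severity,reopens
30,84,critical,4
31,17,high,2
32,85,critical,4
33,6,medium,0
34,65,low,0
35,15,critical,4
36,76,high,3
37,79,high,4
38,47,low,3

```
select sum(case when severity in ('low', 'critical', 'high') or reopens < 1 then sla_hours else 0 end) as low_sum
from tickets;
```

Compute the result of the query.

ticket_id=30: ✓ → 84
ticket_id=31: ✓ → 17
ticket_id=32: ✓ → 85
ticket_id=33: ✓ → 6
ticket_id=34: ✓ → 65
ticket_id=35: ✓ → 15
ticket_id=36: ✓ → 76
ticket_id=37: ✓ → 79
ticket_id=38: ✓ → 47
low_sum = 84 + 17 + 85 + 6 + 65 + 15 + 76 + 79 + 47 = 474

474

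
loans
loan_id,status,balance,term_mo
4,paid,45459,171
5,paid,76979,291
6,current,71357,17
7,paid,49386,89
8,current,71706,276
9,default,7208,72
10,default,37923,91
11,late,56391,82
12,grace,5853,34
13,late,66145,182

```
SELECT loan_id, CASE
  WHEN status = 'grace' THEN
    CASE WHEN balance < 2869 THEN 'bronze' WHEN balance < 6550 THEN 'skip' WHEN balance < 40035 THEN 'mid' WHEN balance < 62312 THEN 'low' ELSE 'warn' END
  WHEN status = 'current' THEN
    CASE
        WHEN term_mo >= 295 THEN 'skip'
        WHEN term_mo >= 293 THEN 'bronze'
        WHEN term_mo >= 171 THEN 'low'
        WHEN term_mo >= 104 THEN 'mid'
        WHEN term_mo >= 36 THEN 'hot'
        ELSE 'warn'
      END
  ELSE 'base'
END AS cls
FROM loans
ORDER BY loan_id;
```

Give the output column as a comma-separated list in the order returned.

base, base, warn, base, low, base, base, base, skip, base

loan_id=4: status='paid' → outer ELSE → base
loan_id=5: status='paid' → outer ELSE → base
loan_id=6: status='current' → inner[ELSE] → warn
loan_id=7: status='paid' → outer ELSE → base
loan_id=8: status='current' → inner[term_mo >= 171] → low
loan_id=9: status='default' → outer ELSE → base
loan_id=10: status='default' → outer ELSE → base
loan_id=11: status='late' → outer ELSE → base
loan_id=12: status='grace' → inner[balance < 6550] → skip
loan_id=13: status='late' → outer ELSE → base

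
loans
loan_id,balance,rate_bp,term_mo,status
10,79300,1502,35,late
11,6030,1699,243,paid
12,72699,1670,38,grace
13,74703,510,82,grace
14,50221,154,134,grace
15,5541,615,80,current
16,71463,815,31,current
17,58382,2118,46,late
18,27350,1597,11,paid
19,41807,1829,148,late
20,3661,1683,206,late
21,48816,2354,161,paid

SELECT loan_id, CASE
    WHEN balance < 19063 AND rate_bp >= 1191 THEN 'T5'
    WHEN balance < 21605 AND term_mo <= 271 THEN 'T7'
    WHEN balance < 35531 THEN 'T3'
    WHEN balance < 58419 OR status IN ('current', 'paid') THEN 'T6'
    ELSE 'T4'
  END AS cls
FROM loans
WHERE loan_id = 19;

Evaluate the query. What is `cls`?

T6

loan_id = 19: balance=41807, rate_bp=1829, term_mo=148, status=late.
balance < 19063 AND rate_bp >= 1191 → false
balance < 21605 AND term_mo <= 271 → false
balance < 35531 → false
balance < 58419 OR status IN ('current', 'paid') → true → T6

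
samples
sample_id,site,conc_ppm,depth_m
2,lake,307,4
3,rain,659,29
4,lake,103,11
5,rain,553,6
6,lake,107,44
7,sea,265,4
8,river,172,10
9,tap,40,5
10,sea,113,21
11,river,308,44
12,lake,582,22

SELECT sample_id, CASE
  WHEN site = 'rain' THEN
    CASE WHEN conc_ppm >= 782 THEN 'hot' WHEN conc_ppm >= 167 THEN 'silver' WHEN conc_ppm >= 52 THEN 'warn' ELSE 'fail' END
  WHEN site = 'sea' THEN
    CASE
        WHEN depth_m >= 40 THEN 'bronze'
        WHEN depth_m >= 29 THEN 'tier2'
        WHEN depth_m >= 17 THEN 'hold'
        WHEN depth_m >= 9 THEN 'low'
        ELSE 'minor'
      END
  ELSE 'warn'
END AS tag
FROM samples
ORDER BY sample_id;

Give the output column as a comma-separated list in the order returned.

sample_id=2: site='lake' → outer ELSE → warn
sample_id=3: site='rain' → inner[conc_ppm >= 167] → silver
sample_id=4: site='lake' → outer ELSE → warn
sample_id=5: site='rain' → inner[conc_ppm >= 167] → silver
sample_id=6: site='lake' → outer ELSE → warn
sample_id=7: site='sea' → inner[ELSE] → minor
sample_id=8: site='river' → outer ELSE → warn
sample_id=9: site='tap' → outer ELSE → warn
sample_id=10: site='sea' → inner[depth_m >= 17] → hold
sample_id=11: site='river' → outer ELSE → warn
sample_id=12: site='lake' → outer ELSE → warn

warn, silver, warn, silver, warn, minor, warn, warn, hold, warn, warn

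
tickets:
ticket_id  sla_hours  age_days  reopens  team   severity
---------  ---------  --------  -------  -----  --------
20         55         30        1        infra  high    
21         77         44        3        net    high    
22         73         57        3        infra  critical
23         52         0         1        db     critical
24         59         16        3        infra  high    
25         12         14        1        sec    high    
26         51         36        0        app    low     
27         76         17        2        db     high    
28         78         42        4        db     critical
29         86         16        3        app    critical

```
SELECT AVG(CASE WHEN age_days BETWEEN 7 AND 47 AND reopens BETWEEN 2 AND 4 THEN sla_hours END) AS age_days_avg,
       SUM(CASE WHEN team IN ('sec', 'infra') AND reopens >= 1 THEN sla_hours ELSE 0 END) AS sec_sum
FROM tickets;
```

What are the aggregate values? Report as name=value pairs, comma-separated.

[age_days_avg: age_days BETWEEN 7 AND 47 AND reopens BETWEEN 2 AND 4]
ticket_id=20: ✗
ticket_id=21: ✓ → 77
ticket_id=22: ✗
ticket_id=23: ✗
ticket_id=24: ✓ → 59
ticket_id=25: ✗
ticket_id=26: ✗
ticket_id=27: ✓ → 76
ticket_id=28: ✓ → 78
ticket_id=29: ✓ → 86
age_days_avg = (77 + 59 + 76 + 78 + 86) / 5 = 75.2
—
[sec_sum: team IN ('sec', 'infra') AND reopens >= 1]
ticket_id=20: ✓ → 55
ticket_id=21: ✗
ticket_id=22: ✓ → 73
ticket_id=23: ✗
ticket_id=24: ✓ → 59
ticket_id=25: ✓ → 12
ticket_id=26: ✗
ticket_id=27: ✗
ticket_id=28: ✗
ticket_id=29: ✗
sec_sum = 55 + 73 + 59 + 12 = 199

age_days_avg=75.2, sec_sum=199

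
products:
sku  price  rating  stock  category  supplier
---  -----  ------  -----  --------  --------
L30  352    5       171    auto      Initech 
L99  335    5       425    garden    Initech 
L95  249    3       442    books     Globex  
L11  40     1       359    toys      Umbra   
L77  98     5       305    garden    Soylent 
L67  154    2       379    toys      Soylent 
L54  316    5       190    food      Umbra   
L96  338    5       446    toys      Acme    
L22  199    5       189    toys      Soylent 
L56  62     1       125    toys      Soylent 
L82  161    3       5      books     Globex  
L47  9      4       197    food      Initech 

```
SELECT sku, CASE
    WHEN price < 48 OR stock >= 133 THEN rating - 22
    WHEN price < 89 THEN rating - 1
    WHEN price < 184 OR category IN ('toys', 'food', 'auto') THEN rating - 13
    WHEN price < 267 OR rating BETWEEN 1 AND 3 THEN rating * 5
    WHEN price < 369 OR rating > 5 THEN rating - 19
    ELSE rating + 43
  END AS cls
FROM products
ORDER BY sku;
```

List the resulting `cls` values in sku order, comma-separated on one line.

sku=L11: price < 48 OR stock >= 133 → -21
sku=L22: price < 48 OR stock >= 133 → -17
sku=L30: price < 48 OR stock >= 133 → -17
sku=L47: price < 48 OR stock >= 133 → -18
sku=L54: price < 48 OR stock >= 133 → -17
sku=L56: price < 89 → 0
sku=L67: price < 48 OR stock >= 133 → -20
sku=L77: price < 48 OR stock >= 133 → -17
sku=L82: price < 184 OR category IN ('toys', 'food', 'auto') → -10
sku=L95: price < 48 OR stock >= 133 → -19
sku=L96: price < 48 OR stock >= 133 → -17
sku=L99: price < 48 OR stock >= 133 → -17

-21, -17, -17, -18, -17, 0, -20, -17, -10, -19, -17, -17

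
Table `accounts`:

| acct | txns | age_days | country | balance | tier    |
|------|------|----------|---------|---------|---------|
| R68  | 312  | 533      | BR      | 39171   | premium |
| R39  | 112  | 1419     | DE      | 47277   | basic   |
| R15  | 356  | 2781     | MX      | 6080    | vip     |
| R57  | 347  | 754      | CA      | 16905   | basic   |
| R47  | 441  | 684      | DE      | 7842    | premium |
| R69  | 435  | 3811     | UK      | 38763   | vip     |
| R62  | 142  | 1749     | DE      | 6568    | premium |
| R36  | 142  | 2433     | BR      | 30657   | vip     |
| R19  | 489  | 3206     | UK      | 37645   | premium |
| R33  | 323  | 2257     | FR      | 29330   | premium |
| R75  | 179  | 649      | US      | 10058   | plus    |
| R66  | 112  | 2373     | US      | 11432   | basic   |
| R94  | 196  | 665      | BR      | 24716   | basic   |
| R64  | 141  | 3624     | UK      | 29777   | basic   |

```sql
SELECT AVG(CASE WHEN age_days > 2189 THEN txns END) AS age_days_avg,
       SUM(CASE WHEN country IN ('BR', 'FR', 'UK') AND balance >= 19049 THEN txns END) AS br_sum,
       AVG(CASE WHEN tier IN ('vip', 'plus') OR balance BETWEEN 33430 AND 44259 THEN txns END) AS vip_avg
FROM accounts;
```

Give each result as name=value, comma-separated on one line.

age_days_avg=285.4285714286, br_sum=2038, vip_avg=318.8333333333

[age_days_avg: age_days > 2189]
acct=R68: ✗
acct=R39: ✗
acct=R15: ✓ → 356
acct=R57: ✗
acct=R47: ✗
acct=R69: ✓ → 435
acct=R62: ✗
acct=R36: ✓ → 142
acct=R19: ✓ → 489
acct=R33: ✓ → 323
acct=R75: ✗
acct=R66: ✓ → 112
acct=R94: ✗
acct=R64: ✓ → 141
age_days_avg = (356 + 435 + 142 + 489 + 323 + 112 + 141) / 7 = 285.4285714286
—
[br_sum: country IN ('BR', 'FR', 'UK') AND balance >= 19049]
acct=R68: ✓ → 312
acct=R39: ✗
acct=R15: ✗
acct=R57: ✗
acct=R47: ✗
acct=R69: ✓ → 435
acct=R62: ✗
acct=R36: ✓ → 142
acct=R19: ✓ → 489
acct=R33: ✓ → 323
acct=R75: ✗
acct=R66: ✗
acct=R94: ✓ → 196
acct=R64: ✓ → 141
br_sum = 312 + 435 + 142 + 489 + 323 + 196 + 141 = 2038
—
[vip_avg: tier IN ('vip', 'plus') OR balance BETWEEN 33430 AND 44259]
acct=R68: ✓ → 312
acct=R39: ✗
acct=R15: ✓ → 356
acct=R57: ✗
acct=R47: ✗
acct=R69: ✓ → 435
acct=R62: ✗
acct=R36: ✓ → 142
acct=R19: ✓ → 489
acct=R33: ✗
acct=R75: ✓ → 179
acct=R66: ✗
acct=R94: ✗
acct=R64: ✗
vip_avg = (312 + 356 + 435 + 142 + 489 + 179) / 6 = 318.8333333333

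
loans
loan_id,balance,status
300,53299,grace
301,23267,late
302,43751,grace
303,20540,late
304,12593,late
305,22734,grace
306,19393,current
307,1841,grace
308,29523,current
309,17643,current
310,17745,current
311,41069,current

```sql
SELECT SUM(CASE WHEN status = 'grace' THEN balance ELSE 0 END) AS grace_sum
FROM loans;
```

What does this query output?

loan_id=300: ✓ → 53299
loan_id=301: ✗
loan_id=302: ✓ → 43751
loan_id=303: ✗
loan_id=304: ✗
loan_id=305: ✓ → 22734
loan_id=306: ✗
loan_id=307: ✓ → 1841
loan_id=308: ✗
loan_id=309: ✗
loan_id=310: ✗
loan_id=311: ✗
grace_sum = 53299 + 43751 + 22734 + 1841 = 121625

121625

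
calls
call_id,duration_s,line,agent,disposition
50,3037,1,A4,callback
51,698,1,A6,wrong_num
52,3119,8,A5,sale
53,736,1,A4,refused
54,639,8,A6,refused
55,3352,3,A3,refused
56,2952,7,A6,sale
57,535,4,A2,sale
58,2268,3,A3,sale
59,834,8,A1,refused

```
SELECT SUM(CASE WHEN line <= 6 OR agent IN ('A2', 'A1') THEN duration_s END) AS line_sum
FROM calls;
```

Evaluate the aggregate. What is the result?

11460

call_id=50: ✓ → 3037
call_id=51: ✓ → 698
call_id=52: ✗
call_id=53: ✓ → 736
call_id=54: ✗
call_id=55: ✓ → 3352
call_id=56: ✗
call_id=57: ✓ → 535
call_id=58: ✓ → 2268
call_id=59: ✓ → 834
line_sum = 3037 + 698 + 736 + 3352 + 535 + 2268 + 834 = 11460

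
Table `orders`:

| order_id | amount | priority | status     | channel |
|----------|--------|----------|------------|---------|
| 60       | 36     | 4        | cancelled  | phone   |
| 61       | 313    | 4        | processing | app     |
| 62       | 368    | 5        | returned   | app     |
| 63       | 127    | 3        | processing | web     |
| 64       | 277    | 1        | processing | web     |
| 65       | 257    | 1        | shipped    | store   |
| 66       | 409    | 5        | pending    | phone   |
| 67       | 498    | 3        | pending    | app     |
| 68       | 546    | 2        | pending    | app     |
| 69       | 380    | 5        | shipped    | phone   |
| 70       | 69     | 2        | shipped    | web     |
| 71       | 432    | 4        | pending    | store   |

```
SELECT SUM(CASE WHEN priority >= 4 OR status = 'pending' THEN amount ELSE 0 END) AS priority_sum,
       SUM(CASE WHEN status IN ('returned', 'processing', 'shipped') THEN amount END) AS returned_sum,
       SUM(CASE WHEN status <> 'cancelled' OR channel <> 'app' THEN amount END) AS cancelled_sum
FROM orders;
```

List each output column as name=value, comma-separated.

[priority_sum: priority >= 4 OR status = 'pending']
order_id=60: ✓ → 36
order_id=61: ✓ → 313
order_id=62: ✓ → 368
order_id=63: ✗
order_id=64: ✗
order_id=65: ✗
order_id=66: ✓ → 409
order_id=67: ✓ → 498
order_id=68: ✓ → 546
order_id=69: ✓ → 380
order_id=70: ✗
order_id=71: ✓ → 432
priority_sum = 36 + 313 + 368 + 409 + 498 + 546 + 380 + 432 = 2982
—
[returned_sum: status IN ('returned', 'processing', 'shipped')]
order_id=60: ✗
order_id=61: ✓ → 313
order_id=62: ✓ → 368
order_id=63: ✓ → 127
order_id=64: ✓ → 277
order_id=65: ✓ → 257
order_id=66: ✗
order_id=67: ✗
order_id=68: ✗
order_id=69: ✓ → 380
order_id=70: ✓ → 69
order_id=71: ✗
returned_sum = 313 + 368 + 127 + 277 + 257 + 380 + 69 = 1791
—
[cancelled_sum: status <> 'cancelled' OR channel <> 'app']
order_id=60: ✓ → 36
order_id=61: ✓ → 313
order_id=62: ✓ → 368
order_id=63: ✓ → 127
order_id=64: ✓ → 277
order_id=65: ✓ → 257
order_id=66: ✓ → 409
order_id=67: ✓ → 498
order_id=68: ✓ → 546
order_id=69: ✓ → 380
order_id=70: ✓ → 69
order_id=71: ✓ → 432
cancelled_sum = 36 + 313 + 368 + 127 + 277 + 257 + 409 + 498 + 546 + 380 + 69 + 432 = 3712

priority_sum=2982, returned_sum=1791, cancelled_sum=3712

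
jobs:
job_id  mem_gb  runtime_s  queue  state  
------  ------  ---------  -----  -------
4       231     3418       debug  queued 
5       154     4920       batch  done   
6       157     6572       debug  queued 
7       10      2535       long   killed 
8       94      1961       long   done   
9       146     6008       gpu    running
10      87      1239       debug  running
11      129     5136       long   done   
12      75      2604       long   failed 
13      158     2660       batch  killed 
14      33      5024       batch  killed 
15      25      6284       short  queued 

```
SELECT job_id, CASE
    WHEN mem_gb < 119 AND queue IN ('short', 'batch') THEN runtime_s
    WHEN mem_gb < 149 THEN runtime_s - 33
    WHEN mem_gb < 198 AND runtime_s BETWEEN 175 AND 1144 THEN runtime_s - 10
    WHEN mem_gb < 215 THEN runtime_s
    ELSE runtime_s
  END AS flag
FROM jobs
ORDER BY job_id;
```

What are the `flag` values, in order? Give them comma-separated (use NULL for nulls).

3418, 4920, 6572, 2502, 1928, 5975, 1206, 5103, 2571, 2660, 5024, 6284

job_id=4: ELSE → 3418
job_id=5: mem_gb < 215 → 4920
job_id=6: mem_gb < 215 → 6572
job_id=7: mem_gb < 149 → 2502
job_id=8: mem_gb < 149 → 1928
job_id=9: mem_gb < 149 → 5975
job_id=10: mem_gb < 149 → 1206
job_id=11: mem_gb < 149 → 5103
job_id=12: mem_gb < 149 → 2571
job_id=13: mem_gb < 215 → 2660
job_id=14: mem_gb < 119 AND queue IN ('short', 'batch') → 5024
job_id=15: mem_gb < 119 AND queue IN ('short', 'batch') → 6284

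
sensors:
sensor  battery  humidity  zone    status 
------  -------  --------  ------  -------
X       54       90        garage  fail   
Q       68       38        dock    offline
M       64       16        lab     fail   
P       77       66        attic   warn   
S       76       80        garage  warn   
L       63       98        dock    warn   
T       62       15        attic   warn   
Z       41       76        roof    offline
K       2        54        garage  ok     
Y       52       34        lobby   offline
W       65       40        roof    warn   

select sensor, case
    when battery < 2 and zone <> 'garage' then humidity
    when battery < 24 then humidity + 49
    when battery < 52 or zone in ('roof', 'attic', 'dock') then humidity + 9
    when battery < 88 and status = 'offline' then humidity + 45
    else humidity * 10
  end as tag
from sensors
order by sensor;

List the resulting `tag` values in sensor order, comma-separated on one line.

sensor=K: battery < 24 → 103
sensor=L: battery < 52 or zone in ('roof', 'attic', 'dock') → 107
sensor=M: ELSE → 160
sensor=P: battery < 52 or zone in ('roof', 'attic', 'dock') → 75
sensor=Q: battery < 52 or zone in ('roof', 'attic', 'dock') → 47
sensor=S: ELSE → 800
sensor=T: battery < 52 or zone in ('roof', 'attic', 'dock') → 24
sensor=W: battery < 52 or zone in ('roof', 'attic', 'dock') → 49
sensor=X: ELSE → 900
sensor=Y: battery < 88 and status = 'offline' → 79
sensor=Z: battery < 52 or zone in ('roof', 'attic', 'dock') → 85

103, 107, 160, 75, 47, 800, 24, 49, 900, 79, 85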